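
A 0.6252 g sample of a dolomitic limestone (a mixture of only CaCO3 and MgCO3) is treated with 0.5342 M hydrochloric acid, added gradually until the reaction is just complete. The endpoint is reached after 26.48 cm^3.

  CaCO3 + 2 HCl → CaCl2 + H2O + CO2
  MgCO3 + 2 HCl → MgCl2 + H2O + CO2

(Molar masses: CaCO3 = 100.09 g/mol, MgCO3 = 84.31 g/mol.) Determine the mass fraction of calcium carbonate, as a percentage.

29.31 %

n(HCl) = 0.02648 × 0.5342 = 0.01415 mol
Let x = n(CaCO3), y = n(MgCO3).
Titrant: 2x + 2y = 0.01415;  mass: 100.09x + 84.31y = 0.6252
Solving, x = 1.831 × 10^-3 mol, y = 5.242 × 10^-3 mol
mass of CaCO3 = 1.831 × 10^-3 × 100.09 = 0.1833 g
% CaCO3 = 0.1833 / 0.6252 × 100 = 29.31 %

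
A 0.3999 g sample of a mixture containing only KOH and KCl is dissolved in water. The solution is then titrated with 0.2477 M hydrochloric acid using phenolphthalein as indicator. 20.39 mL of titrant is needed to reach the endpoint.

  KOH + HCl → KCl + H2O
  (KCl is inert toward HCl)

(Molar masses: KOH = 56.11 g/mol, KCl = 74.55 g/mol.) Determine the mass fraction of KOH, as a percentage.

70.87 %

n(HCl) = 0.02039 × 0.2477 = 5.051 × 10^-3 mol
Let x = n(KOH), y = n(KCl).
Titrant: 1x = 5.051 × 10^-3;  mass: 56.11x + 74.55y = 0.3999
Solving, x = 5.051 × 10^-3 mol, y = 1.563 × 10^-3 mol
mass of KOH = 5.051 × 10^-3 × 56.11 = 0.2834 g
% KOH = 0.2834 / 0.3999 × 100 = 70.87 %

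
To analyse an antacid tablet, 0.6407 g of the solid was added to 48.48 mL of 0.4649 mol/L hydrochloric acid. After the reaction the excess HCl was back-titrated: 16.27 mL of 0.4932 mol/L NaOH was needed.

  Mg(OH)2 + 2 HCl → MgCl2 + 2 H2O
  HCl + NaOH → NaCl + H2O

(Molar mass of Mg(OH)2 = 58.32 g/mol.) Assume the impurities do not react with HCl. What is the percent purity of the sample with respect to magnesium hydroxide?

n(HCl) added = 0.04848 × 0.4649 = 0.02254 mol
n(NaOH) used in back-titration = 0.01627 × 0.4932 = 8.024 × 10^-3 mol
n(HCl) left over = 8.024 × 10^-3 mol (1:1 ratio)
n(HCl) consumed by analyte = 0.02254 − 8.024 × 10^-3 = 0.01451 mol
From the 1:2 ratio, n(Mg(OH)2) = 1/2 × 0.01451 = 7.257 × 10^-3 mol
mass of Mg(OH)2 = 7.257 × 10^-3 × 58.32 = 0.4232 g
% Mg(OH)2 = 0.4232 / 0.6407 × 100 = 66.06 %

66.06 %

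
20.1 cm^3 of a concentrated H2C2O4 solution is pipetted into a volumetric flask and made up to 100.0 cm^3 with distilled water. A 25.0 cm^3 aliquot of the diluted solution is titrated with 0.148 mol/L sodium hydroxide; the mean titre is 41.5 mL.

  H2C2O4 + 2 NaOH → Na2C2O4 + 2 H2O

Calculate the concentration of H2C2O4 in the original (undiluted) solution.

0.611 mol/L

n(NaOH) = 0.0415 × 0.148 = 6.14 × 10^-3 mol
From the 1:2 ratio, n(H2C2O4) in the aliquot = 1/2 × 6.14 × 10^-3 = 3.07 × 10^-3 mol
[H2C2O4]_dilute = 3.07 × 10^-3 / 0.0250 = 0.123 mol/L
Dilution factor = 100.0 / 20.1 = 4.975
[H2C2O4]_stock = 0.123 × 4.975 = 0.611 mol/L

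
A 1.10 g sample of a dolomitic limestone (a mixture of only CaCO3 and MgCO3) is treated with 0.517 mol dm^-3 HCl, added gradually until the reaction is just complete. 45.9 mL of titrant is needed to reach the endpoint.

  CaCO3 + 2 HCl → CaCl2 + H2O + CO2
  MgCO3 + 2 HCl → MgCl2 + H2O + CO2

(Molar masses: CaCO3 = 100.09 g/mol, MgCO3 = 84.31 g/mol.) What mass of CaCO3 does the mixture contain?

n(HCl) = 0.0459 × 0.517 = 0.0237 mol
Let x = n(CaCO3), y = n(MgCO3).
Titrant: 2x + 2y = 0.0237;  mass: 100.09x + 84.31y = 1.10
Solving, x = 6.31 × 10^-3 mol, y = 5.55 × 10^-3 mol
mass of CaCO3 = 6.31 × 10^-3 × 100.09 = 0.632 g

0.632 g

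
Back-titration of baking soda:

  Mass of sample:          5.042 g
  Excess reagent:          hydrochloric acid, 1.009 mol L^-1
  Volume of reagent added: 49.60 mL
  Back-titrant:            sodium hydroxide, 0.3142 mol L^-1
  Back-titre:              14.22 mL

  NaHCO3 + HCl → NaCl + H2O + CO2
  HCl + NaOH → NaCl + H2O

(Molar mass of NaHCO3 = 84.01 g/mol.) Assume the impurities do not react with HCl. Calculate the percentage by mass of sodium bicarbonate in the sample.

75.94 %

n(HCl) added = 0.04960 × 1.009 = 0.05005 mol
n(NaOH) used in back-titration = 0.01422 × 0.3142 = 4.468 × 10^-3 mol
n(HCl) left over = 4.468 × 10^-3 mol (1:1 ratio)
n(HCl) consumed by analyte = 0.05005 − 4.468 × 10^-3 = 0.04558 mol
n(NaHCO3) = 0.04558 mol (1:1 ratio)
mass of NaHCO3 = 0.04558 × 84.01 = 3.829 g
% NaHCO3 = 3.829 / 5.042 × 100 = 75.94 %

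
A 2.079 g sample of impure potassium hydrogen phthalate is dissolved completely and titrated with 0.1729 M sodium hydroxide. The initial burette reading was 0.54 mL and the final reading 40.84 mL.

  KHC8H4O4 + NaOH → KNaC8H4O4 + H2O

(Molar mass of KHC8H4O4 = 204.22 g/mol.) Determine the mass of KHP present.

1.423 g

n(NaOH) = 0.04030 L × 0.1729 mol/L = 6.968 × 10^-3 mol
n(KHC8H4O4) = 6.968 × 10^-3 mol (1:1 ratio)
mass of KHC8H4O4 = 6.968 × 10^-3 × 204.22 g/mol = 1.423 g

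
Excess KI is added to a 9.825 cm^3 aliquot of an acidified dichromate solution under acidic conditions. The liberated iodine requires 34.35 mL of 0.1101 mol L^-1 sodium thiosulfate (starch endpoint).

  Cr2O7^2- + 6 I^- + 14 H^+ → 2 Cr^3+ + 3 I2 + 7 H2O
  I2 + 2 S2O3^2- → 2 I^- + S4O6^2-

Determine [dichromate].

n(S2O3^2-) = 0.03435 × 0.1101 = 3.782 × 10^-3 mol
n(I2) = n(S2O3^2-)/2 = 1.891 × 10^-3 mol
From the 1:3 ratio, n(Cr2O7^2-) in the aliquot = 1/3 × 1.891 × 10^-3 = 6.303 × 10^-4 mol
[Cr2O7^2-] = 6.303 × 10^-4 / 0.009825 = 0.06415 mol/L

0.06415 mol/L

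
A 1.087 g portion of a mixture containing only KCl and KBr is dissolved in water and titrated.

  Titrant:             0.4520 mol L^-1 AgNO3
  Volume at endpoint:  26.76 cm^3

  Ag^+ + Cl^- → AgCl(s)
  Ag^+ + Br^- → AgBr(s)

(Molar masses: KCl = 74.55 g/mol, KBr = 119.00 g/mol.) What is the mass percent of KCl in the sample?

54.37 %

n(AgNO3) = 0.02676 × 0.4520 = 0.01210 mol
Let x = n(KCl), y = n(KBr).
Titrant: 1x + 1y = 0.01210;  mass: 74.55x + 119.00y = 1.087
Solving, x = 7.927 × 10^-3 mol, y = 4.168 × 10^-3 mol
mass of KCl = 7.927 × 10^-3 × 74.55 = 0.5910 g
% KCl = 0.5910 / 1.087 × 100 = 54.37 %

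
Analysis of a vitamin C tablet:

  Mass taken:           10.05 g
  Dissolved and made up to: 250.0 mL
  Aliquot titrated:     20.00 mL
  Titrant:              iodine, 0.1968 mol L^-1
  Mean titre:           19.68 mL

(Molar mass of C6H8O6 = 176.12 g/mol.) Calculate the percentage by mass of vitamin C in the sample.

84.84 %

C6H8O6 + I2 → C6H6O6 + 2 HI
n(I2) per titration = 0.01968 × 0.1968 = 3.873 × 10^-3 mol
n(C6H8O6) in each aliquot = 3.873 × 10^-3 mol (1:1 ratio)
n(C6H8O6) in the whole flask = 3.873 × 10^-3 × 250.0/20.00 = 0.04841 mol
mass of C6H8O6 = 0.04841 × 176.12 = 8.526 g
% C6H8O6 = 8.526 / 10.05 × 100 = 84.84 %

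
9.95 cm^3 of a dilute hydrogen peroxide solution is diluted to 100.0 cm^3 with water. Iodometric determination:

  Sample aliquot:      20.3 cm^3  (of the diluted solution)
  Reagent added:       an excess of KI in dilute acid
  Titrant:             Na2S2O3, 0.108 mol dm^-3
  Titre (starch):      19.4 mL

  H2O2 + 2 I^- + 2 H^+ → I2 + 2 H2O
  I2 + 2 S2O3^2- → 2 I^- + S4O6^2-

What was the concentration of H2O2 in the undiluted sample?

n(S2O3^2-) = 0.0194 × 0.108 = 2.10 × 10^-3 mol
n(I2) = n(S2O3^2-)/2 = 1.05 × 10^-3 mol
n(H2O2) in the aliquot = 1.05 × 10^-3 mol (1:1 ratio)
[H2O2]_dilute = 1.05 × 10^-3 / 0.0203 = 0.0516 mol/L
[H2O2]_original = 0.0516 × 100.0/9.95 = 0.519 mol/L

0.519 mol/L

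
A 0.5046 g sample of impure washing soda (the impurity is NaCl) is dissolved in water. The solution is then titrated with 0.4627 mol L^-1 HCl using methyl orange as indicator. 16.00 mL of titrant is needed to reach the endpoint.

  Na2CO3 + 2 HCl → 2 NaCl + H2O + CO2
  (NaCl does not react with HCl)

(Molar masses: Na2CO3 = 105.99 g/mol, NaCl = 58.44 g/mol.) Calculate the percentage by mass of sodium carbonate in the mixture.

n(HCl) = 0.01600 × 0.4627 = 7.403 × 10^-3 mol
Let x = n(Na2CO3), y = n(NaCl).
Titrant: 2x = 7.403 × 10^-3;  mass: 105.99x + 58.44y = 0.5046
Solving, x = 3.702 × 10^-3 mol, y = 1.921 × 10^-3 mol
mass of Na2CO3 = 3.702 × 10^-3 × 105.99 = 0.3923 g
% Na2CO3 = 0.3923 / 0.5046 × 100 = 77.75 %

77.75 %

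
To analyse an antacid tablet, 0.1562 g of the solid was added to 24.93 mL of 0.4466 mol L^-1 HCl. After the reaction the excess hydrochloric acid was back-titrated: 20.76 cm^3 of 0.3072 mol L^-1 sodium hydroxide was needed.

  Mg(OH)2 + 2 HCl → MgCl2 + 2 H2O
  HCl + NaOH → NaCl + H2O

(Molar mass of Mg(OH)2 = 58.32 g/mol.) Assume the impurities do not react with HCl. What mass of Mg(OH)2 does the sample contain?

0.1387 g

n(HCl) added = 0.02493 × 0.4466 = 0.01113 mol
n(NaOH) used in back-titration = 0.02076 × 0.3072 = 6.377 × 10^-3 mol
n(HCl) left over = 6.377 × 10^-3 mol (1:1 ratio)
n(HCl) consumed by analyte = 0.01113 − 6.377 × 10^-3 = 4.756 × 10^-3 mol
From the 1:2 ratio, n(Mg(OH)2) = 1/2 × 4.756 × 10^-3 = 2.378 × 10^-3 mol
mass of Mg(OH)2 = 2.378 × 10^-3 × 58.32 = 0.1387 g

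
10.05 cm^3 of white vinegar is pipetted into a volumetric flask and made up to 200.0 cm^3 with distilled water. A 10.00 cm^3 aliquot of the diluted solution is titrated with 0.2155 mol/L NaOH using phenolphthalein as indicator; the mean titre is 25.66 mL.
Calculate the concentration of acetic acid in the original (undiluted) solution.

CH3COOH + NaOH → CH3COONa + H2O
n(NaOH) = 0.02566 × 0.2155 = 5.530 × 10^-3 mol
n(CH3COOH) in the aliquot = 5.530 × 10^-3 mol (1:1 ratio)
[CH3COOH]_dilute = 5.530 × 10^-3 / 0.01000 = 0.5530 mol/L
Dilution factor = 200.0 / 10.05 = 19.90
[CH3COOH]_stock = 0.5530 × 19.90 = 11.00 mol/L

11.00 mol/L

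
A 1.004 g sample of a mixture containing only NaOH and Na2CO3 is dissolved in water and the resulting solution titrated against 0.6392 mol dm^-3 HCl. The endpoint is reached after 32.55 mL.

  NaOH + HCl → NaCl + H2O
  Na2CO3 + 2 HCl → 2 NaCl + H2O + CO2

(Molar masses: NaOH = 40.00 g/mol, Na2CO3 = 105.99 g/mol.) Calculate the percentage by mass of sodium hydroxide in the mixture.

n(HCl) = 0.03255 × 0.6392 = 0.02081 mol
Let x = n(NaOH), y = n(Na2CO3).
Titrant: 1x + 2y = 0.02081;  mass: 40.00x + 105.99y = 1.004
Solving, x = 7.588 × 10^-3 mol, y = 6.609 × 10^-3 mol
mass of NaOH = 7.588 × 10^-3 × 40.00 = 0.3035 g
% NaOH = 0.3035 / 1.004 × 100 = 30.23 %

30.23 %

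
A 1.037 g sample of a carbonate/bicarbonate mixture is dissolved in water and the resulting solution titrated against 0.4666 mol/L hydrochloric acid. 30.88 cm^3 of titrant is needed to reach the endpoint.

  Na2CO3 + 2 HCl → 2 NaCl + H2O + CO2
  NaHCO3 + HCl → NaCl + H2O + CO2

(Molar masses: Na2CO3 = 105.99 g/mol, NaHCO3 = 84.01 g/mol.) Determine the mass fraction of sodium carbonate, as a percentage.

28.58 %

n(HCl) = 0.03088 × 0.4666 = 0.01441 mol
Let x = n(Na2CO3), y = n(NaHCO3).
Titrant: 2x + 1y = 0.01441;  mass: 105.99x + 84.01y = 1.037
Solving, x = 2.797 × 10^-3 mol, y = 8.816 × 10^-3 mol
mass of Na2CO3 = 2.797 × 10^-3 × 105.99 = 0.2964 g
% Na2CO3 = 0.2964 / 1.037 × 100 = 28.58 %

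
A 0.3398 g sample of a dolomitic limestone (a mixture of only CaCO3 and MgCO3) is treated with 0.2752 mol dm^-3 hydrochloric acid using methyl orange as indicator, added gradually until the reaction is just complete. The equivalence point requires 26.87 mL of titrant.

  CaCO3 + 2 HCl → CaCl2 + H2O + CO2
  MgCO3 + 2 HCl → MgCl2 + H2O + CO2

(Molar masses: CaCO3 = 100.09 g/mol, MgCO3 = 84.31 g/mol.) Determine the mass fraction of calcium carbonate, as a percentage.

52.41 %

n(HCl) = 0.02687 × 0.2752 = 7.395 × 10^-3 mol
Let x = n(CaCO3), y = n(MgCO3).
Titrant: 2x + 2y = 7.395 × 10^-3;  mass: 100.09x + 84.31y = 0.3398
Solving, x = 1.779 × 10^-3 mol, y = 1.918 × 10^-3 mol
mass of CaCO3 = 1.779 × 10^-3 × 100.09 = 0.1781 g
% CaCO3 = 0.1781 / 0.3398 × 100 = 52.41 %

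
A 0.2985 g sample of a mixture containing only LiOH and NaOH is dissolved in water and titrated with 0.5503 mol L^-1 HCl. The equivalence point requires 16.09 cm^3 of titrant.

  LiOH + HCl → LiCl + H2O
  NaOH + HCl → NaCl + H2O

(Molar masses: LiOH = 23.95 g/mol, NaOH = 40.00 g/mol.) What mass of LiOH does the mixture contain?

n(HCl) = 0.01609 × 0.5503 = 8.854 × 10^-3 mol
Let x = n(LiOH), y = n(NaOH).
Titrant: 1x + 1y = 8.854 × 10^-3;  mass: 23.95x + 40.00y = 0.2985
Solving, x = 3.469 × 10^-3 mol, y = 5.386 × 10^-3 mol
mass of LiOH = 3.469 × 10^-3 × 23.95 = 0.08308 g

0.08308 g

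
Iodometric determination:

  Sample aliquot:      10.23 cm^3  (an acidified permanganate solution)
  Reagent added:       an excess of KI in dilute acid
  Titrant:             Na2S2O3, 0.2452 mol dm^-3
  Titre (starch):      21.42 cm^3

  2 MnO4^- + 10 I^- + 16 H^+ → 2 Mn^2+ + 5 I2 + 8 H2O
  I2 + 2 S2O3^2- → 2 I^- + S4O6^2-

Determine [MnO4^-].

n(S2O3^2-) = 0.02142 × 0.2452 = 5.252 × 10^-3 mol
n(I2) = n(S2O3^2-)/2 = 2.626 × 10^-3 mol
From the 2:5 ratio, n(MnO4^-) in the aliquot = 2/5 × 2.626 × 10^-3 = 1.050 × 10^-3 mol
[MnO4^-] = 1.050 × 10^-3 / 0.01023 = 0.1027 mol/L

0.1027 mol/L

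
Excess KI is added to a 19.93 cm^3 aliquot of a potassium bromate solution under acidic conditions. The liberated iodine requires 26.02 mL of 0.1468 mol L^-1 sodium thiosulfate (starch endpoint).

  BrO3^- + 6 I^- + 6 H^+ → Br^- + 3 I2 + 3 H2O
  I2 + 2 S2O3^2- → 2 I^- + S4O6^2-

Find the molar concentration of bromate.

n(S2O3^2-) = 0.02602 × 0.1468 = 3.820 × 10^-3 mol
n(I2) = n(S2O3^2-)/2 = 1.910 × 10^-3 mol
From the 1:3 ratio, n(BrO3^-) in the aliquot = 1/3 × 1.910 × 10^-3 = 6.366 × 10^-4 mol
[BrO3^-] = 6.366 × 10^-4 / 0.01993 = 0.03194 mol/L

0.03194 mol/L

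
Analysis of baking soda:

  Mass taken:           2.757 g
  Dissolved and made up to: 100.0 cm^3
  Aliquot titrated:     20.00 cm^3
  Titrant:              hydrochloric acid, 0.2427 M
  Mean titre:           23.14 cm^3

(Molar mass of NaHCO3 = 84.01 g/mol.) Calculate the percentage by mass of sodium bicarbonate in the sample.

NaHCO3 + HCl → NaCl + H2O + CO2
n(HCl) per titration = 0.02314 × 0.2427 = 5.616 × 10^-3 mol
n(NaHCO3) in each aliquot = 5.616 × 10^-3 mol (1:1 ratio)
n(NaHCO3) in the whole flask = 5.616 × 10^-3 × 100.0/20.00 = 0.02808 mol
mass of NaHCO3 = 0.02808 × 84.01 = 2.359 g
% NaHCO3 = 2.359 / 2.757 × 100 = 85.57 %

85.57 %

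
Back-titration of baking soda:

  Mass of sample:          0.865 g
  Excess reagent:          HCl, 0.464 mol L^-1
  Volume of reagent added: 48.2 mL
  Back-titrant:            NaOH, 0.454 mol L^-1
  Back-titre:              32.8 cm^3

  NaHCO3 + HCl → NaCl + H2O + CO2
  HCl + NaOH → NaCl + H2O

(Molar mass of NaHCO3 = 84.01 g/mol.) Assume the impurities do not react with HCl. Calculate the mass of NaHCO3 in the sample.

0.628 g

n(HCl) added = 0.0482 × 0.464 = 0.0224 mol
n(NaOH) used in back-titration = 0.0328 × 0.454 = 0.0149 mol
n(HCl) left over = 0.0149 mol (1:1 ratio)
n(HCl) consumed by analyte = 0.0224 − 0.0149 = 7.47 × 10^-3 mol
n(NaHCO3) = 7.47 × 10^-3 mol (1:1 ratio)
mass of NaHCO3 = 7.47 × 10^-3 × 84.01 = 0.628 g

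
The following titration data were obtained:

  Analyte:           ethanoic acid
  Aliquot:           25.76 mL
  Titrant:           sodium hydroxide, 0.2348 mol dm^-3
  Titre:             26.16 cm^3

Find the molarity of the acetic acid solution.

0.2384 mol/L

CH3COOH + NaOH → CH3COONa + H2O
n(NaOH) = 0.02616 L × 0.2348 mol/L = 6.142 × 10^-3 mol
n(CH3COOH) = 6.142 × 10^-3 mol (1:1 mole ratio)
[CH3COOH] = 6.142 × 10^-3 mol / 0.02576 L = 0.2384 mol/L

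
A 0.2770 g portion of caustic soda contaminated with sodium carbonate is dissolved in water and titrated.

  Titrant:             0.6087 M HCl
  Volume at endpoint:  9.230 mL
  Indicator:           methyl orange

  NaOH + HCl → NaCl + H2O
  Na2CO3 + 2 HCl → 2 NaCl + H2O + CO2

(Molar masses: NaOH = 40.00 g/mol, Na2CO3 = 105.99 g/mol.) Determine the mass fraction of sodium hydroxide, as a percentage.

n(HCl) = 0.009230 × 0.6087 = 5.618 × 10^-3 mol
Let x = n(NaOH), y = n(Na2CO3).
Titrant: 1x + 2y = 5.618 × 10^-3;  mass: 40.00x + 105.99y = 0.2770
Solving, x = 1.596 × 10^-3 mol, y = 2.011 × 10^-3 mol
mass of NaOH = 1.596 × 10^-3 × 40.00 = 0.06385 g
% NaOH = 0.06385 / 0.2770 × 100 = 23.05 %

23.05 %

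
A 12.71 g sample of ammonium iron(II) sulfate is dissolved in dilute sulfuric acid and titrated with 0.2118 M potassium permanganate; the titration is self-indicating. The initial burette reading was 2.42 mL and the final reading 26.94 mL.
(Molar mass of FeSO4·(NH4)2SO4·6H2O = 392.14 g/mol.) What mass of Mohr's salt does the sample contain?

10.18 g

MnO4^- + 5 Fe^2+ + 8 H^+ → Mn^2+ + 5 Fe^3+ + 4 H2O
n(KMnO4) = 0.02452 L × 0.2118 mol/L = 5.193 × 10^-3 mol
From the 5:1 ratio, n(FeSO4·(NH4)2SO4·6H2O) = 5/1 × 5.193 × 10^-3 = 0.02597 mol
mass of FeSO4·(NH4)2SO4·6H2O = 0.02597 × 392.14 g/mol = 10.18 g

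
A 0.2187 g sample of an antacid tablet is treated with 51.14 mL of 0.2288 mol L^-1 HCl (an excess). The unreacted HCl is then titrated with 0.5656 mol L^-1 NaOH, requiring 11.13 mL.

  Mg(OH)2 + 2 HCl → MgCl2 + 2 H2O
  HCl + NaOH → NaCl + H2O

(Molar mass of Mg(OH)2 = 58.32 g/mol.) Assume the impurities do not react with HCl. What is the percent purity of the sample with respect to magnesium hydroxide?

72.08 %

n(HCl) added = 0.05114 × 0.2288 = 0.01170 mol
n(NaOH) used in back-titration = 0.01113 × 0.5656 = 6.295 × 10^-3 mol
n(HCl) left over = 6.295 × 10^-3 mol (1:1 ratio)
n(HCl) consumed by analyte = 0.01170 − 6.295 × 10^-3 = 5.406 × 10^-3 mol
From the 1:2 ratio, n(Mg(OH)2) = 1/2 × 5.406 × 10^-3 = 2.703 × 10^-3 mol
mass of Mg(OH)2 = 2.703 × 10^-3 × 58.32 = 0.1576 g
% Mg(OH)2 = 0.1576 / 0.2187 × 100 = 72.08 %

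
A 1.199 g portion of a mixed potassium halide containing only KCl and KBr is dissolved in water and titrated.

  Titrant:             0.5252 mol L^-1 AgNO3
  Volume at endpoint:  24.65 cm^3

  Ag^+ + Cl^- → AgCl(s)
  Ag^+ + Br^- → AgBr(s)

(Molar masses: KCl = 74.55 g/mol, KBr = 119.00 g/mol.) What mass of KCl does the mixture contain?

0.5729 g

n(AgNO3) = 0.02465 × 0.5252 = 0.01295 mol
Let x = n(KCl), y = n(KBr).
Titrant: 1x + 1y = 0.01295;  mass: 74.55x + 119.00y = 1.199
Solving, x = 7.685 × 10^-3 mol, y = 5.261 × 10^-3 mol
mass of KCl = 7.685 × 10^-3 × 74.55 = 0.5729 g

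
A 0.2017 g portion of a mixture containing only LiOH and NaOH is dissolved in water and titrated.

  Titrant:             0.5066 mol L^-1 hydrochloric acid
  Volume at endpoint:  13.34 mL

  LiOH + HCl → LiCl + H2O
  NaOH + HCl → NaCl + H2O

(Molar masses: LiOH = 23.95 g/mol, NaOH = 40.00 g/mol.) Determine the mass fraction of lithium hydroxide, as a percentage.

n(HCl) = 0.01334 × 0.5066 = 6.758 × 10^-3 mol
Let x = n(LiOH), y = n(NaOH).
Titrant: 1x + 1y = 6.758 × 10^-3;  mass: 23.95x + 40.00y = 0.2017
Solving, x = 4.275 × 10^-3 mol, y = 2.483 × 10^-3 mol
mass of LiOH = 4.275 × 10^-3 × 23.95 = 0.1024 g
% LiOH = 0.1024 / 0.2017 × 100 = 50.77 %

50.77 %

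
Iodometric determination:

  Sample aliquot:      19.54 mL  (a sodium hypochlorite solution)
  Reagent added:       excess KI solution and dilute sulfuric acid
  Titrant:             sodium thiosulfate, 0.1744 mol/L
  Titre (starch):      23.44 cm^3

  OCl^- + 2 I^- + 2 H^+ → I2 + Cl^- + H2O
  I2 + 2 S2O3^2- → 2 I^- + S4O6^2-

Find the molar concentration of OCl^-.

0.1046 mol/L

n(S2O3^2-) = 0.02344 × 0.1744 = 4.088 × 10^-3 mol
n(I2) = n(S2O3^2-)/2 = 2.044 × 10^-3 mol
n(OCl^-) in the aliquot = 2.044 × 10^-3 mol (1:1 ratio)
[OCl^-] = 2.044 × 10^-3 / 0.01954 = 0.1046 mol/L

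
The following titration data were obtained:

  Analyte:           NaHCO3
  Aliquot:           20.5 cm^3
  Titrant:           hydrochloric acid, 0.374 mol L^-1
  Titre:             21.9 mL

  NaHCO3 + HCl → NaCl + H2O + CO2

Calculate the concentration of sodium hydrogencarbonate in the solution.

n(HCl) = 0.0219 L × 0.374 mol/L = 8.19 × 10^-3 mol
n(NaHCO3) = 8.19 × 10^-3 mol (1:1 mole ratio)
[NaHCO3] = 8.19 × 10^-3 mol / 0.0205 L = 0.400 mol/L

0.400 mol/L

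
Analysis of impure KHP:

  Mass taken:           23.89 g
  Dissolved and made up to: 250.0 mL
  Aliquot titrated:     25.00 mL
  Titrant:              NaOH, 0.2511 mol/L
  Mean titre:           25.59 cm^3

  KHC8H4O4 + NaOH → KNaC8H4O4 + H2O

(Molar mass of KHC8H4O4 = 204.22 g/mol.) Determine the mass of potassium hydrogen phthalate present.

13.12 g

n(NaOH) per titration = 0.02559 × 0.2511 = 6.426 × 10^-3 mol
n(KHC8H4O4) in each aliquot = 6.426 × 10^-3 mol (1:1 ratio)
n(KHC8H4O4) in the whole flask = 6.426 × 10^-3 × 250.0/25.00 = 0.06426 mol
mass of KHC8H4O4 = 0.06426 × 204.22 = 13.12 g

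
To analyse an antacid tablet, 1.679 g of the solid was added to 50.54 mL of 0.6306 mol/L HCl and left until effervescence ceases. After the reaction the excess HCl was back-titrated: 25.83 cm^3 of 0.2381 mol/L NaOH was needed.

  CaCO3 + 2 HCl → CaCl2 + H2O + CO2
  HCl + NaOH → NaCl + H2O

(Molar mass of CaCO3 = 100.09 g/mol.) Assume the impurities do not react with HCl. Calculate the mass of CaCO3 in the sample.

n(HCl) added = 0.05054 × 0.6306 = 0.03187 mol
n(NaOH) used in back-titration = 0.02583 × 0.2381 = 6.150 × 10^-3 mol
n(HCl) left over = 6.150 × 10^-3 mol (1:1 ratio)
n(HCl) consumed by analyte = 0.03187 − 6.150 × 10^-3 = 0.02572 mol
From the 1:2 ratio, n(CaCO3) = 1/2 × 0.02572 = 0.01286 mol
mass of CaCO3 = 0.01286 × 100.09 = 1.287 g

1.287 g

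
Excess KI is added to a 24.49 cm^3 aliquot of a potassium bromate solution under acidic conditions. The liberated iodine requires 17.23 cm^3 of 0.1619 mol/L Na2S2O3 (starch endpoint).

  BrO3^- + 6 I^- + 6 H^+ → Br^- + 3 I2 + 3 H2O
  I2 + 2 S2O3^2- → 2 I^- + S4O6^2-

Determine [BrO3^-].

0.01898 mol/L

n(S2O3^2-) = 0.01723 × 0.1619 = 2.790 × 10^-3 mol
n(I2) = n(S2O3^2-)/2 = 1.395 × 10^-3 mol
From the 1:3 ratio, n(BrO3^-) in the aliquot = 1/3 × 1.395 × 10^-3 = 4.649 × 10^-4 mol
[BrO3^-] = 4.649 × 10^-4 / 0.02449 = 0.01898 mol/L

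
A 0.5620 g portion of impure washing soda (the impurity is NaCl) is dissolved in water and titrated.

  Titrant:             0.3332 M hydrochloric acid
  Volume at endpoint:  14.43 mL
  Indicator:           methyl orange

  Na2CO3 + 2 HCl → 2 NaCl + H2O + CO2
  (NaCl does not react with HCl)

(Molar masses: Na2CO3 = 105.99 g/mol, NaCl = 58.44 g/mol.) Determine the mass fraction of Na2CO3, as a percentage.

n(HCl) = 0.01443 × 0.3332 = 4.808 × 10^-3 mol
Let x = n(Na2CO3), y = n(NaCl).
Titrant: 2x = 4.808 × 10^-3;  mass: 105.99x + 58.44y = 0.5620
Solving, x = 2.404 × 10^-3 mol, y = 5.257 × 10^-3 mol
mass of Na2CO3 = 2.404 × 10^-3 × 105.99 = 0.2548 g
% Na2CO3 = 0.2548 / 0.5620 × 100 = 45.34 %

45.34 %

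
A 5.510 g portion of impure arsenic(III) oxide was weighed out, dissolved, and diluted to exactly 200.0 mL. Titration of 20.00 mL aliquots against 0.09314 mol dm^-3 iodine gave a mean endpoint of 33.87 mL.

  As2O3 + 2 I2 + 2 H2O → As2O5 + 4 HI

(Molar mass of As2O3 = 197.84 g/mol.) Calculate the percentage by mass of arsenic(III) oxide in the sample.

n(I2) per titration = 0.03387 × 0.09314 = 3.155 × 10^-3 mol
From the 1:2 ratio, n(As2O3) in each aliquot = 1/2 × 3.155 × 10^-3 = 1.577 × 10^-3 mol
n(As2O3) in the whole flask = 1.577 × 10^-3 × 200.0/20.00 = 0.01577 mol
mass of As2O3 = 0.01577 × 197.84 = 3.121 g
% As2O3 = 3.121 / 5.510 × 100 = 56.63 %

56.63 %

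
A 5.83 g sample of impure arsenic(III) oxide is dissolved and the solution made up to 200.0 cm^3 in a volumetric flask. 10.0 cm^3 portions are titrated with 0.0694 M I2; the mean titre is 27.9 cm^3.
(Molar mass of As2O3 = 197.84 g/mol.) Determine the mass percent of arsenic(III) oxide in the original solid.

As2O3 + 2 I2 + 2 H2O → As2O5 + 4 HI
n(I2) per titration = 0.0279 × 0.0694 = 1.94 × 10^-3 mol
From the 1:2 ratio, n(As2O3) in each aliquot = 1/2 × 1.94 × 10^-3 = 9.68 × 10^-4 mol
n(As2O3) in the whole flask = 9.68 × 10^-4 × 200.0/10.0 = 0.0194 mol
mass of As2O3 = 0.0194 × 197.84 = 3.83 g
% As2O3 = 3.83 / 5.83 × 100 = 65.7 %

65.7 %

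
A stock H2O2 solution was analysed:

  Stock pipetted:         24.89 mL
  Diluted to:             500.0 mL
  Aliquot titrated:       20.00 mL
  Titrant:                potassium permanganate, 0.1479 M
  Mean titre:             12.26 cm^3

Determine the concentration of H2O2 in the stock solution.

2 MnO4^- + 5 H2O2 + 6 H^+ → 2 Mn^2+ + 5 O2 + 8 H2O
n(KMnO4) = 0.01226 × 0.1479 = 1.813 × 10^-3 mol
From the 5:2 ratio, n(H2O2) in the aliquot = 5/2 × 1.813 × 10^-3 = 4.533 × 10^-3 mol
[H2O2]_dilute = 4.533 × 10^-3 / 0.02000 = 0.2267 mol/L
Dilution factor = 500.0 / 24.89 = 20.09
[H2O2]_stock = 0.2267 × 20.09 = 4.553 mol/L

4.553 M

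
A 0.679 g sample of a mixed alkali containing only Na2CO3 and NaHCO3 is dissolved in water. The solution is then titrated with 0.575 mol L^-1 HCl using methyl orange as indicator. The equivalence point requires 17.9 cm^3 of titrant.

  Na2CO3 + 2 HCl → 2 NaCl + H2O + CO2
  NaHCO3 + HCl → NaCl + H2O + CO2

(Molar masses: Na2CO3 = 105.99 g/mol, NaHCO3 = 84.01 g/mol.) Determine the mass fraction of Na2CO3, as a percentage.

n(HCl) = 0.0179 × 0.575 = 0.0103 mol
Let x = n(Na2CO3), y = n(NaHCO3).
Titrant: 2x + 1y = 0.0103;  mass: 105.99x + 84.01y = 0.679
Solving, x = 2.99 × 10^-3 mol, y = 4.31 × 10^-3 mol
mass of Na2CO3 = 2.99 × 10^-3 × 105.99 = 0.317 g
% Na2CO3 = 0.317 / 0.679 × 100 = 46.7 %

46.7 %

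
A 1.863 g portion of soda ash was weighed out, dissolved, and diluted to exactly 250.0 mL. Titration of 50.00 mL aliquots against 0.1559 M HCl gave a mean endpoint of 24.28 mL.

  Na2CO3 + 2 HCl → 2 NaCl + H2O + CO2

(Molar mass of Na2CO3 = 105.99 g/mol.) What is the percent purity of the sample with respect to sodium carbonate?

n(HCl) per titration = 0.02428 × 0.1559 = 3.785 × 10^-3 mol
From the 1:2 ratio, n(Na2CO3) in each aliquot = 1/2 × 3.785 × 10^-3 = 1.893 × 10^-3 mol
n(Na2CO3) in the whole flask = 1.893 × 10^-3 × 250.0/50.00 = 9.463 × 10^-3 mol
mass of Na2CO3 = 9.463 × 10^-3 × 105.99 = 1.003 g
% Na2CO3 = 1.003 / 1.863 × 100 = 53.84 %

53.84 %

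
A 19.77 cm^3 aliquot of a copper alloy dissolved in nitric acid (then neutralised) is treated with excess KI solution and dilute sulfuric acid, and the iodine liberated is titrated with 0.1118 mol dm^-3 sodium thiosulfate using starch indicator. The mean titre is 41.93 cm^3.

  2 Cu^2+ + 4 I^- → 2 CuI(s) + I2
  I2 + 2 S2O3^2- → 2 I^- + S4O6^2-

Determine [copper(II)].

n(S2O3^2-) = 0.04193 × 0.1118 = 4.688 × 10^-3 mol
n(I2) = n(S2O3^2-)/2 = 2.344 × 10^-3 mol
From the 2:1 ratio, n(Cu2+) in the aliquot = 2/1 × 2.344 × 10^-3 = 4.688 × 10^-3 mol
[Cu2+] = 4.688 × 10^-3 / 0.01977 = 0.2371 mol/L

0.2371 mol/L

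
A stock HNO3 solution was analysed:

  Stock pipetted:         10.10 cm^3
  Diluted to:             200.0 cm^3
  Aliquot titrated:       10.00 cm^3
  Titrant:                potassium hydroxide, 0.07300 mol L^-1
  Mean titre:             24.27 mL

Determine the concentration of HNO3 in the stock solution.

3.508 mol/L

HNO3 + KOH → KNO3 + H2O
n(KOH) = 0.02427 × 0.07300 = 1.772 × 10^-3 mol
n(HNO3) in the aliquot = 1.772 × 10^-3 mol (1:1 ratio)
[HNO3]_dilute = 1.772 × 10^-3 / 0.01000 = 0.1772 mol/L
Dilution factor = 200.0 / 10.10 = 19.80
[HNO3]_stock = 0.1772 × 19.80 = 3.508 mol/L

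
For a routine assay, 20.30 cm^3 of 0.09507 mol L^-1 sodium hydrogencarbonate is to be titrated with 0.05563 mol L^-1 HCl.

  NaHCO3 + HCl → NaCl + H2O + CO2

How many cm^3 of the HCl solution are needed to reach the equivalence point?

n(NaHCO3) = 0.02030 L × 0.09507 mol/L = 1.930 × 10^-3 mol
n(HCl) = 1.930 × 10^-3 mol (1:1 stoichiometry)
V(HCl) = 1.930 × 10^-3 mol / 0.05563 mol/L = 0.03469 L = 34.69 mL

34.69 mL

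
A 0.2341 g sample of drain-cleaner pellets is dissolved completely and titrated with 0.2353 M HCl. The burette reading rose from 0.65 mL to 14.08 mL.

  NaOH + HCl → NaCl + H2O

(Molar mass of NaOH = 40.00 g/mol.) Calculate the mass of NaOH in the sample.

0.1264 g

n(HCl) = 0.01343 L × 0.2353 mol/L = 3.160 × 10^-3 mol
n(NaOH) = 3.160 × 10^-3 mol (1:1 ratio)
mass of NaOH = 3.160 × 10^-3 × 40.00 g/mol = 0.1264 g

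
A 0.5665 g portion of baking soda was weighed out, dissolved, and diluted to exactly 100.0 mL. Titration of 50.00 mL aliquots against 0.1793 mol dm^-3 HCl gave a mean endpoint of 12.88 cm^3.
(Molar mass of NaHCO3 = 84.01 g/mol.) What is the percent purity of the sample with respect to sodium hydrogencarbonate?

NaHCO3 + HCl → NaCl + H2O + CO2
n(HCl) per titration = 0.01288 × 0.1793 = 2.309 × 10^-3 mol
n(NaHCO3) in each aliquot = 2.309 × 10^-3 mol (1:1 ratio)
n(NaHCO3) in the whole flask = 2.309 × 10^-3 × 100.0/50.00 = 4.619 × 10^-3 mol
mass of NaHCO3 = 4.619 × 10^-3 × 84.01 = 0.3880 g
% NaHCO3 = 0.3880 / 0.5665 × 100 = 68.49 %

68.49 %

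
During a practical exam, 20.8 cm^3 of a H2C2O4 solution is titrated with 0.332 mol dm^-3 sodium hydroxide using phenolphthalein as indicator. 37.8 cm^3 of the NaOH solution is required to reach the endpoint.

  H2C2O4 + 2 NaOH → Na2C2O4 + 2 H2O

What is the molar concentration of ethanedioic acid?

n(NaOH) = 0.0378 L × 0.332 mol/L = 0.0125 mol
From the 1:2 mole ratio, n(H2C2O4) = 1/2 × 0.0125 = 6.27 × 10^-3 mol
[H2C2O4] = 6.27 × 10^-3 mol / 0.0208 L = 0.302 mol/L

0.302 mol/L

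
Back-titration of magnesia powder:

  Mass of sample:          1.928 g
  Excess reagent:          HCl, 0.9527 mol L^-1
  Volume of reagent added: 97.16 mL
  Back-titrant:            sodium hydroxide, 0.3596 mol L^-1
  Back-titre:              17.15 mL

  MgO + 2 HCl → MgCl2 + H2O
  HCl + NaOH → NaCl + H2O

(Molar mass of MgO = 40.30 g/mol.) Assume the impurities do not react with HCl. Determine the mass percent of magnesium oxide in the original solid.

n(HCl) added = 0.09716 × 0.9527 = 0.09256 mol
n(NaOH) used in back-titration = 0.01715 × 0.3596 = 6.167 × 10^-3 mol
n(HCl) left over = 6.167 × 10^-3 mol (1:1 ratio)
n(HCl) consumed by analyte = 0.09256 − 6.167 × 10^-3 = 0.08640 mol
From the 1:2 ratio, n(MgO) = 1/2 × 0.08640 = 0.04320 mol
mass of MgO = 0.04320 × 40.30 = 1.741 g
% MgO = 1.741 / 1.928 × 100 = 90.30 %

90.30 %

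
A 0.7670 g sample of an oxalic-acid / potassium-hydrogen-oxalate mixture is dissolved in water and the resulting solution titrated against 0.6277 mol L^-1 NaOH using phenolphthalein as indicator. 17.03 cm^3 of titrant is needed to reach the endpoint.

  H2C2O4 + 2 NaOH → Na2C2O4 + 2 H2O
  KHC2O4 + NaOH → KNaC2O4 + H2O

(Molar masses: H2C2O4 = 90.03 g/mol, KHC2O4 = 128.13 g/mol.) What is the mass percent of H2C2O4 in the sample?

42.56 %

n(NaOH) = 0.01703 × 0.6277 = 0.01069 mol
Let x = n(H2C2O4), y = n(KHC2O4).
Titrant: 2x + 1y = 0.01069;  mass: 90.03x + 128.13y = 0.7670
Solving, x = 3.626 × 10^-3 mol, y = 3.439 × 10^-3 mol
mass of H2C2O4 = 3.626 × 10^-3 × 90.03 = 0.3264 g
% H2C2O4 = 0.3264 / 0.7670 × 100 = 42.56 %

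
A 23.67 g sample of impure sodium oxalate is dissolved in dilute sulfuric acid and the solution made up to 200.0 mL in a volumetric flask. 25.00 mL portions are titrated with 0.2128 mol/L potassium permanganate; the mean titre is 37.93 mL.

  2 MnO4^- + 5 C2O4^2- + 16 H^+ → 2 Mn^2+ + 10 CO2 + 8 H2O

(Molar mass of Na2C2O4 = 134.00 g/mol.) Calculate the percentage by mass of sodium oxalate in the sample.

91.39 %

n(KMnO4) per titration = 0.03793 × 0.2128 = 8.072 × 10^-3 mol
From the 5:2 ratio, n(Na2C2O4) in each aliquot = 5/2 × 8.072 × 10^-3 = 0.02018 mol
n(Na2C2O4) in the whole flask = 0.02018 × 200.0/25.00 = 0.1614 mol
mass of Na2C2O4 = 0.1614 × 134.00 = 21.63 g
% Na2C2O4 = 21.63 / 23.67 × 100 = 91.39 %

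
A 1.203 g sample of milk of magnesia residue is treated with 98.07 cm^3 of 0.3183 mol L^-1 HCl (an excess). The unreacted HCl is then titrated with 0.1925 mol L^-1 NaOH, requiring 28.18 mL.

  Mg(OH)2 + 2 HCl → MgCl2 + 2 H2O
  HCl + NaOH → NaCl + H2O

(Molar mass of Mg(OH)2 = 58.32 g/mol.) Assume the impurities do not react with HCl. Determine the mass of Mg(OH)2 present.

n(HCl) added = 0.09807 × 0.3183 = 0.03122 mol
n(NaOH) used in back-titration = 0.02818 × 0.1925 = 5.425 × 10^-3 mol
n(HCl) left over = 5.425 × 10^-3 mol (1:1 ratio)
n(HCl) consumed by analyte = 0.03122 − 5.425 × 10^-3 = 0.02579 mol
From the 1:2 ratio, n(Mg(OH)2) = 1/2 × 0.02579 = 0.01290 mol
mass of Mg(OH)2 = 0.01290 × 58.32 = 0.7521 g

0.7521 g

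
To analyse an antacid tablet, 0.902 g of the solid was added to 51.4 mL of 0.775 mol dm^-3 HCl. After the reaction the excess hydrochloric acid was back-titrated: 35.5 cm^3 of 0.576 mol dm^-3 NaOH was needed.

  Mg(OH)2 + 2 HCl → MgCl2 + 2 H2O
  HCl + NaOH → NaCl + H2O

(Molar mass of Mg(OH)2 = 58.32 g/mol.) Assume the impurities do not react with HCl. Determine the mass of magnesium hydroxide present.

0.565 g

n(HCl) added = 0.0514 × 0.775 = 0.0398 mol
n(NaOH) used in back-titration = 0.0355 × 0.576 = 0.0204 mol
n(HCl) left over = 0.0204 mol (1:1 ratio)
n(HCl) consumed by analyte = 0.0398 − 0.0204 = 0.0194 mol
From the 1:2 ratio, n(Mg(OH)2) = 1/2 × 0.0194 = 9.69 × 10^-3 mol
mass of Mg(OH)2 = 9.69 × 10^-3 × 58.32 = 0.565 g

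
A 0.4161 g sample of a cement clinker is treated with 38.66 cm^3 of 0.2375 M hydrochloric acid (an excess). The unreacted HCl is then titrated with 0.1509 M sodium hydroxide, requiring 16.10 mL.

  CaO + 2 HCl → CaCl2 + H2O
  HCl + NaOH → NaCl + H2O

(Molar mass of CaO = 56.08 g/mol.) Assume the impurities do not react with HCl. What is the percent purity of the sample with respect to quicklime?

n(HCl) added = 0.03866 × 0.2375 = 9.182 × 10^-3 mol
n(NaOH) used in back-titration = 0.01610 × 0.1509 = 2.429 × 10^-3 mol
n(HCl) left over = 2.429 × 10^-3 mol (1:1 ratio)
n(HCl) consumed by analyte = 9.182 × 10^-3 − 2.429 × 10^-3 = 6.752 × 10^-3 mol
From the 1:2 ratio, n(CaO) = 1/2 × 6.752 × 10^-3 = 3.376 × 10^-3 mol
mass of CaO = 3.376 × 10^-3 × 56.08 = 0.1893 g
% CaO = 0.1893 / 0.4161 × 100 = 45.50 %

45.50 %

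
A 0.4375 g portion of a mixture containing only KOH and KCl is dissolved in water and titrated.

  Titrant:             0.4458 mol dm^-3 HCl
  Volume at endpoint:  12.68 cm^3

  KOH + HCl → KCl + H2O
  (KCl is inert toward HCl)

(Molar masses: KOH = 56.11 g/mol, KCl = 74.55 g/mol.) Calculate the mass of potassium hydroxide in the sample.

n(HCl) = 0.01268 × 0.4458 = 5.653 × 10^-3 mol
Let x = n(KOH), y = n(KCl).
Titrant: 1x = 5.653 × 10^-3;  mass: 56.11x + 74.55y = 0.4375
Solving, x = 5.653 × 10^-3 mol, y = 1.614 × 10^-3 mol
mass of KOH = 5.653 × 10^-3 × 56.11 = 0.3172 g

0.3172 g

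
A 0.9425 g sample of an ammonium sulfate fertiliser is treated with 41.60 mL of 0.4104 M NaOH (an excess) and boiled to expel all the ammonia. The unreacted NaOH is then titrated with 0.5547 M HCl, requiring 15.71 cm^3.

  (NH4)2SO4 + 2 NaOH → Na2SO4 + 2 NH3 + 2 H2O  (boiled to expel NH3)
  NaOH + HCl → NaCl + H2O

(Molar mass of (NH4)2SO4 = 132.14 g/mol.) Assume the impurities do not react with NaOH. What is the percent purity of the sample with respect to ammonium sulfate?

58.59 %

n(NaOH) added = 0.04160 × 0.4104 = 0.01707 mol
n(HCl) used in back-titration = 0.01571 × 0.5547 = 8.714 × 10^-3 mol
n(NaOH) left over = 8.714 × 10^-3 mol (1:1 ratio)
n(NaOH) consumed by analyte = 0.01707 − 8.714 × 10^-3 = 8.358 × 10^-3 mol
From the 1:2 ratio, n((NH4)2SO4) = 1/2 × 8.358 × 10^-3 = 4.179 × 10^-3 mol
mass of (NH4)2SO4 = 4.179 × 10^-3 × 132.14 = 0.5522 g
% (NH4)2SO4 = 0.5522 / 0.9425 × 100 = 58.59 %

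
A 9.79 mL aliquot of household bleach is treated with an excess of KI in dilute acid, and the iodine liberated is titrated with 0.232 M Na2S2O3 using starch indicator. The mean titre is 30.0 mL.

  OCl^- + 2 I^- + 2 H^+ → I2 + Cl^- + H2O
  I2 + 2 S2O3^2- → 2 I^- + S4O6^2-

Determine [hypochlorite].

0.355 M

n(S2O3^2-) = 0.0300 × 0.232 = 6.96 × 10^-3 mol
n(I2) = n(S2O3^2-)/2 = 3.48 × 10^-3 mol
n(OCl^-) in the aliquot = 3.48 × 10^-3 mol (1:1 ratio)
[OCl^-] = 3.48 × 10^-3 / 0.00979 = 0.355 mol/L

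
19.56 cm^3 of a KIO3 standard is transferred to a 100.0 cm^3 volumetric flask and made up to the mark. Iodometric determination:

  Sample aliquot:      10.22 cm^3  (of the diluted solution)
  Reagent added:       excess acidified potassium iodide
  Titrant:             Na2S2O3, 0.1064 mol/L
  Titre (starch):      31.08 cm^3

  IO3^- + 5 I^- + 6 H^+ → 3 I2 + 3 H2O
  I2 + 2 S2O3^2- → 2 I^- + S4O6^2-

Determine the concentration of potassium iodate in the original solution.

n(S2O3^2-) = 0.03108 × 0.1064 = 3.307 × 10^-3 mol
n(I2) = n(S2O3^2-)/2 = 1.653 × 10^-3 mol
From the 1:3 ratio, n(IO3^-) in the aliquot = 1/3 × 1.653 × 10^-3 = 5.512 × 10^-4 mol
[IO3^-]_dilute = 5.512 × 10^-4 / 0.01022 = 0.05393 mol/L
[IO3^-]_original = 0.05393 × 100.0/19.56 = 0.2757 mol/L

0.2757 mol/L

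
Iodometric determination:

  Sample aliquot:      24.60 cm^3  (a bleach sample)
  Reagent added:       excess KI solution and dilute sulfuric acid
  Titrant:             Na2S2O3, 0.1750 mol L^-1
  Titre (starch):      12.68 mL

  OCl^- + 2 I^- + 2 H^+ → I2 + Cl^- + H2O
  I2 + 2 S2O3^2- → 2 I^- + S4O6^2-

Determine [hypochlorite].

0.04510 mol/L

n(S2O3^2-) = 0.01268 × 0.1750 = 2.219 × 10^-3 mol
n(I2) = n(S2O3^2-)/2 = 1.109 × 10^-3 mol
n(OCl^-) in the aliquot = 1.109 × 10^-3 mol (1:1 ratio)
[OCl^-] = 1.109 × 10^-3 / 0.02460 = 0.04510 mol/L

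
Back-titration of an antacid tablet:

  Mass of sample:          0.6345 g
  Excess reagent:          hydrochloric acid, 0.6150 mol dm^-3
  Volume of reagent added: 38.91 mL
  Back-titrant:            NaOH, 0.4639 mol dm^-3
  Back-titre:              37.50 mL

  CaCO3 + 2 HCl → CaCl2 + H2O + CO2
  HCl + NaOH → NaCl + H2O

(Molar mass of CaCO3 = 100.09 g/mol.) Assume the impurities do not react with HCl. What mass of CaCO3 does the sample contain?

n(HCl) added = 0.03891 × 0.6150 = 0.02393 mol
n(NaOH) used in back-titration = 0.03750 × 0.4639 = 0.01740 mol
n(HCl) left over = 0.01740 mol (1:1 ratio)
n(HCl) consumed by analyte = 0.02393 − 0.01740 = 6.533 × 10^-3 mol
From the 1:2 ratio, n(CaCO3) = 1/2 × 6.533 × 10^-3 = 3.267 × 10^-3 mol
mass of CaCO3 = 3.267 × 10^-3 × 100.09 = 0.3270 g

0.3270 g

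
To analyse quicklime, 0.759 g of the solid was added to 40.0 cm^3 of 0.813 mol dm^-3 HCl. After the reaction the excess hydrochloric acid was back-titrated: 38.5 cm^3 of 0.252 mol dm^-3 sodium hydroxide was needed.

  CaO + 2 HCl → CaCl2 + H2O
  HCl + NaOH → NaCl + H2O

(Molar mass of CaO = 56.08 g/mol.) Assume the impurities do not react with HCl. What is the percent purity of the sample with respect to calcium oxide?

n(HCl) added = 0.0400 × 0.813 = 0.0325 mol
n(NaOH) used in back-titration = 0.0385 × 0.252 = 9.70 × 10^-3 mol
n(HCl) left over = 9.70 × 10^-3 mol (1:1 ratio)
n(HCl) consumed by analyte = 0.0325 − 9.70 × 10^-3 = 0.0228 mol
From the 1:2 ratio, n(CaO) = 1/2 × 0.0228 = 0.0114 mol
mass of CaO = 0.0114 × 56.08 = 0.640 g
% CaO = 0.640 / 0.759 × 100 = 84.3 %

84.3 %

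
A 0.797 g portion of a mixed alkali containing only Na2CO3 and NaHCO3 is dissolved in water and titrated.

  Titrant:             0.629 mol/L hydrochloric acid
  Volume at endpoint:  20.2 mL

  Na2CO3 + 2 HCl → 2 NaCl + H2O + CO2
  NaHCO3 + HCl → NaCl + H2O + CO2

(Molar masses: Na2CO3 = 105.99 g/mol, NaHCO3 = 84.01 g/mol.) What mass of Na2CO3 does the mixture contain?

n(HCl) = 0.0202 × 0.629 = 0.0127 mol
Let x = n(Na2CO3), y = n(NaHCO3).
Titrant: 2x + 1y = 0.0127;  mass: 105.99x + 84.01y = 0.797
Solving, x = 4.36 × 10^-3 mol, y = 3.99 × 10^-3 mol
mass of Na2CO3 = 4.36 × 10^-3 × 105.99 = 0.462 g

0.462 g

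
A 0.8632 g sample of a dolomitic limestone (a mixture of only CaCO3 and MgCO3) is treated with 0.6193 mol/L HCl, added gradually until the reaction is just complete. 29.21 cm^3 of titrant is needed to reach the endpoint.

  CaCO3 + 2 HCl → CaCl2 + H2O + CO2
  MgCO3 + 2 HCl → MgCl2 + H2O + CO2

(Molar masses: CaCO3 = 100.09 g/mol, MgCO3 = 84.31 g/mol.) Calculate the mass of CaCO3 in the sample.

n(HCl) = 0.02921 × 0.6193 = 0.01809 mol
Let x = n(CaCO3), y = n(MgCO3).
Titrant: 2x + 2y = 0.01809;  mass: 100.09x + 84.31y = 0.8632
Solving, x = 6.377 × 10^-3 mol, y = 2.668 × 10^-3 mol
mass of CaCO3 = 6.377 × 10^-3 × 100.09 = 0.6383 g

0.6383 g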